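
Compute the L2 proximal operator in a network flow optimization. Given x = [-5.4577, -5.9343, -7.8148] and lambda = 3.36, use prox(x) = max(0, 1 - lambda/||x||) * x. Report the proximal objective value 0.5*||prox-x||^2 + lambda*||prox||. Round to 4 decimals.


Step 1: Compute ||x||.
||x|| = 11.2282
Step 2: Compute scaling factor.
scale = max(0, 1 - 3.36/11.2282) = 0.7008
Step 3: prox(x) = [-3.8245, -4.1585, -5.4763]
||prox(x)|| = 7.8682
Step 4: Proximal objective.
0.5*||prox-x||^2 = 5.6448
lambda*||prox|| = 26.4372
Total = 32.0821


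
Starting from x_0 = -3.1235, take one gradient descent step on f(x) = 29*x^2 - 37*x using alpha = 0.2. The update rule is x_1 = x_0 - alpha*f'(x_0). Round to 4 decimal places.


We compute the gradient at x_0 and apply the update.
f'(x) = 58*x - 37
f'(-3.1235) = 58*-3.1235 - 37 = -218.163
x_1 = -3.1235 - 0.2*-218.163 = 40.5091


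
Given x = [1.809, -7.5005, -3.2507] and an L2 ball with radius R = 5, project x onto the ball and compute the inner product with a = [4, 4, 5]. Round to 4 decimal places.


Step 1: Compute ||x|| (intermediates to 6 decimals).
||x|| = sqrt(1.809^2 + (-7.5005)^2 + (-3.2507)^2) = 8.372397
Step 2: Project.
Since ||x|| > R, scale = R/||x|| = 5/8.372397 = 0.597201, proj(x) = scale * x
proj(x) = [1.080337, -4.479306, -1.941321]
Step 3: Dot product.
a^T * proj(x) = 4*1.080337 + 4*(-4.479306) + 5*(-1.941321) = -23.3025


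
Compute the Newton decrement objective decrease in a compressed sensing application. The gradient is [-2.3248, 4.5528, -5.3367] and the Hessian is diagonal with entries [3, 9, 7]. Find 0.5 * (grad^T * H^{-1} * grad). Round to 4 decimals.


Step 1: H is diagonal, so H^(-1) * g = [-0.7749, 0.5059, -0.7624].
Step 2: g^T H^(-1) g = sum_i g_i^2 / H_ii
  = (-2.3248)^2/3 + (4.5528)^2/9 + (-5.3367)^2/7
  = 1.8016 + 2.3031 + 4.0686 = 8.1733
Step 3: Objective decrease = 0.5 * g^T H^(-1) g = 4.0866


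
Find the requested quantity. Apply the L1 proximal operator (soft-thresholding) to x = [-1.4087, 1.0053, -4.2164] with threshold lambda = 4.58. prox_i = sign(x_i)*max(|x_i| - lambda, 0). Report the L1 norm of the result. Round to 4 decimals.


Soft-thresholding with lambda = 4.58:
prox(-1.4087) = sign(-1.4087)*max(|-1.4087| - 4.58, 0) = 0.0
prox(1.0053) = sign(1.0053)*max(|1.0053| - 4.58, 0) = 0.0
prox(-4.2164) = sign(-4.2164)*max(|-4.2164| - 4.58, 0) = 0.0
prox(x) = [0.0, 0.0, 0.0]
||prox(x)||_1 = 0.0 + 0.0 + 0.0 = 0.0


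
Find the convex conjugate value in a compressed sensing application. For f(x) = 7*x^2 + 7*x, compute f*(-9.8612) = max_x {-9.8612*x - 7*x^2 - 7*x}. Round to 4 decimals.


f*(y) = sup_x {y*x - a*x^2 - b*x} = sup_x {(y-b)*x - a*x^2}
FOC: (y - b) - 2a*x = 0 => x* = (y - b)/(2a)
x* = (-9.8612 - 7)/(2*7) = -1.2044
f*(-9.8612) = (y-b)^2/(4a) = (-9.8612 - 7)^2/(4*7)
= 284.3001/28 = 10.1536


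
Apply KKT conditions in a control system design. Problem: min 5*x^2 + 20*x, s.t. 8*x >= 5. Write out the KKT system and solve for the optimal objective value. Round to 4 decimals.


Step 1: Try lambda = 0 (constraint inactive).
x_unc = -20/(2*5) = -2.0
Check: 8*-2.0 = -16.0 < 5 -- violated!
Step 2: Constraint must be active: 8*x = 5
x* = 5/8 = 0.625
lambda = (2*5*0.625 + 20)/8 = 3.2813
Step 3: Compute optimal value.
f(x*) = 5*0.625^2 + 20*0.625 = 14.4531


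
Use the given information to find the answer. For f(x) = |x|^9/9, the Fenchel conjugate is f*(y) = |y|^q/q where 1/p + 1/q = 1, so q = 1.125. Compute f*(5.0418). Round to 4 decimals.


The conjugate exponent q satisfies 1/p + 1/q = 1.
p = 9, so q = 9/(9 - 1) = 1.125
|y|^q = 5.0418^1.125 = 6.1718
f*(5.0418) = 6.1718 / 1.125 = 5.486


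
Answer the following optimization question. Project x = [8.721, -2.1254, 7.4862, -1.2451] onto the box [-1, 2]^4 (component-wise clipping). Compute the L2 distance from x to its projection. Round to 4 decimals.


Project each component onto [-1, 2].
clip(8.721) = 2.0, clip(-2.1254) = -1.0, clip(7.4862) = 2.0, clip(-1.2451) = -1.0
Projection = [2.0, -1.0, 2.0, -1.0]
Squared diffs: [45.1718, 1.2665, 30.0984, 0.0601]
Distance = sqrt(76.5968) = 8.752


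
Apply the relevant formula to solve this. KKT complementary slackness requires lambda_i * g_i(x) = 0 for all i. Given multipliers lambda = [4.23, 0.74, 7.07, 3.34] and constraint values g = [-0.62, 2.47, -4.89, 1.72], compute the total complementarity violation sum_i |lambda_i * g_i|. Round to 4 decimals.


KKT complementary slackness check:
lambda_1 * g_1 = 4.23 * -0.62 = -2.6226
lambda_2 * g_2 = 0.74 * 2.47 = 1.8278
lambda_3 * g_3 = 7.07 * -4.89 = -34.5723
lambda_4 * g_4 = 3.34 * 1.72 = 5.7448
Total violation = 2.6226 + 1.8278 + 34.5723 + 5.7448 = 44.7675


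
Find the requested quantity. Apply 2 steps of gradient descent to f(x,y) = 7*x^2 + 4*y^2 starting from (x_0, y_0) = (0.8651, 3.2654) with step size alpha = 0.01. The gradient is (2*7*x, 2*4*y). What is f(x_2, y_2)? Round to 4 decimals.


Gradient descent on f(x,y) = 7*x^2 + 4*y^2.
Starting point: (0.8651, 3.2654), alpha = 0.01
Step 1: grad_x = 2*7*0.8651 = 12.1114, grad_y = 2*4*3.2654 = 26.1232
  x_1 = 0.8651 - 0.01*12.1114 = 0.744
  y_1 = 3.2654 - 0.01*26.1232 = 3.0042
Step 2: grad_x = 2*7*0.744 = 10.4158, grad_y = 2*4*3.0042 = 24.0333
  x_2 = 0.744 - 0.01*10.4158 = 0.6398
  y_2 = 3.0042 - 0.01*24.0333 = 2.7638
f(0.6398, 2.7638) = 7*0.6398^2 + 4*2.7638^2 = 33.4208


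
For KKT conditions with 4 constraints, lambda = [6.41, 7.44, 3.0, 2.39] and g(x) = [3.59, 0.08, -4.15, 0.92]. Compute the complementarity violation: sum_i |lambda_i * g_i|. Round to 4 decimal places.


KKT complementary slackness check:
lambda_1 * g_1 = 6.41 * 3.59 = 23.0119
lambda_2 * g_2 = 7.44 * 0.08 = 0.5952
lambda_3 * g_3 = 3.0 * -4.15 = -12.45
lambda_4 * g_4 = 2.39 * 0.92 = 2.1988
Total violation = 23.0119 + 0.5952 + 12.45 + 2.1988 = 38.2559


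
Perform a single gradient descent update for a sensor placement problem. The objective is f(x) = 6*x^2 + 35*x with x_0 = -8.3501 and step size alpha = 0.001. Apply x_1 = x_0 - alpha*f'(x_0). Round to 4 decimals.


We compute the gradient at x_0 and apply the update.
f'(x) = 12*x + 35
f'(-8.3501) = 12*-8.3501 + 35 = -65.2012
x_1 = -8.3501 - 0.001*-65.2012 = -8.2849


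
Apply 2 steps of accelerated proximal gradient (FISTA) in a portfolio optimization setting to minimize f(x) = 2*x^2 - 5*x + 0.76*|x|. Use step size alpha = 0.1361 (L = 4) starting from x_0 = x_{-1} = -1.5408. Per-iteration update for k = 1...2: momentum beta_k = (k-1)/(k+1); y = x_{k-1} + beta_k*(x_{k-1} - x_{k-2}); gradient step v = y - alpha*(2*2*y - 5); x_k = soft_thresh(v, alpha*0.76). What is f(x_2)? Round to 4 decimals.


FISTA on f(x) = 2*x^2 - 5*x + 0.76*|x|
L = 4, alpha = 0.1361
Iteration 1: beta = 0.0, y = -1.5408 + 0.0*(-1.5408 + 1.5408) = -1.5408
  grad(y) = -11.1632, v = y - alpha*grad = -0.0215
  prox(v) = soft_thresh(-0.0215, 0.1034) = 0.0
Iteration 2: beta = 0.3333, y = 0.0 + 0.3333*(0.0 + 1.5408) = 0.5136
  grad(y) = -2.9456, v = y - alpha*grad = 0.9145
  prox(v) = soft_thresh(0.9145, 0.1034) = 0.8111
f(x_2) = 2*0.8111^2 - 5*0.8111 + 0.76*|0.8111| = -2.1233


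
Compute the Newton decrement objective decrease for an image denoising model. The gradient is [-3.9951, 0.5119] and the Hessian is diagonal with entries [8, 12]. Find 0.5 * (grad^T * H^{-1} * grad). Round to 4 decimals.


Step 1: H is diagonal, so H^(-1) * g = [-0.4994, 0.0427].
Step 2: g^T H^(-1) g = sum_i g_i^2 / H_ii
  = (-3.9951)^2/8 + (0.5119)^2/12
  = 1.9951 + 0.0218 = 2.0169
Step 3: Objective decrease = 0.5 * g^T H^(-1) g = 1.0085


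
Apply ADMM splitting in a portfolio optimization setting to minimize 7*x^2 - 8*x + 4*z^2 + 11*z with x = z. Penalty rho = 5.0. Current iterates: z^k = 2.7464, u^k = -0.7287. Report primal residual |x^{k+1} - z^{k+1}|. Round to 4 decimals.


ADMM iteration with rho = 5.0, z^k = 2.7464, u^k = -0.7287
Step 1: x-update.
Minimize 7*x^2 - 8*x + (5.0/2)*(x - 2.7464 - 0.7287)^2
FOC: (2*7 + 5.0)*x = 8 + 5.0*(2.7464 + 0.7287)
x^{k+1} = 1.3356
Step 2: z-update.
Minimize 4*z^2 + 11*z + (5.0/2)*(1.3356 - z - 0.7287)^2
FOC: (2*4 + 5.0)*z = -11 + 5.0*(1.3356 - 0.7287)
z^{k+1} = -0.6127
Step 3: u-update.
u^{k+1} = -0.7287 + 1.3356 + 0.6127 = 1.2196
Step 4: Primal residual = |1.3356 + 0.6127| = 1.9483


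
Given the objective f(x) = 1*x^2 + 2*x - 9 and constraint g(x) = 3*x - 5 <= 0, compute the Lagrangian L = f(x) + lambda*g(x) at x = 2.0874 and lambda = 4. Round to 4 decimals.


Step 1: Evaluate f(x).
f(2.0874) = 1*2.0874^2 + 2*2.0874 - 9 = -0.468
Step 2: Evaluate g(x).
g(2.0874) = 3*2.0874 - 5 = 1.2622
Step 3: Compute Lagrangian.
L = -0.468 + 4*1.2622 = 4.5808


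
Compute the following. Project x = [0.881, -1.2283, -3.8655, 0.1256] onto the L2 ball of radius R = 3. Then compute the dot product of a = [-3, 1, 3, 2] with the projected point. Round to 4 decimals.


Step 1: Compute ||x|| (intermediates to 6 decimals).
||x|| = sqrt(0.881^2 + (-1.2283)^2 + (-3.8655)^2 + 0.1256^2) = 4.152439
Step 2: Project.
Since ||x|| > R, scale = R/||x|| = 3/4.152439 = 0.722467, proj(x) = scale * x
proj(x) = [0.636493, -0.887406, -2.792696, 0.090742]
Step 3: Dot product.
a^T * proj(x) = -3*0.636493 + 1*(-0.887406) + 3*(-2.792696) + 2*0.090742 = -10.9935


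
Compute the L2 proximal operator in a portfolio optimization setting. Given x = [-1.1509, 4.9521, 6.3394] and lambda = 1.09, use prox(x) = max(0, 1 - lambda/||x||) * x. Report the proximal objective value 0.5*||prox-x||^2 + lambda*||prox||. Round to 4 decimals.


Step 1: Compute ||x||.
||x|| = 8.1262
Step 2: Compute scaling factor.
scale = max(0, 1 - 1.09/8.1262) = 0.8659
Step 3: prox(x) = [-0.9965, 4.2879, 5.4891]
||prox(x)|| = 7.0362
Step 4: Proximal objective.
0.5*||prox-x||^2 = 0.5941
lambda*||prox|| = 7.6695
Total = 8.2636


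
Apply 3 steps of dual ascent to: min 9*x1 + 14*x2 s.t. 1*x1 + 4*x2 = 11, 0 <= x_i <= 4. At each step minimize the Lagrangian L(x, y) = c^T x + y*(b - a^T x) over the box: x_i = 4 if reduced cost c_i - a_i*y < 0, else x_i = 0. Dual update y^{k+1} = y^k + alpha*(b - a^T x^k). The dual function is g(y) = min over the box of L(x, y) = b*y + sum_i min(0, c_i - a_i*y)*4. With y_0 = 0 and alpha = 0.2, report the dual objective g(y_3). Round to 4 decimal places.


Dual ascent for LP: min 9*x1 + 14*x2, 1*x1 + 4*x2 = 11, 0 <= x_i <= 4
Step 1: y^k = 0.0, reduced costs: (9.0, 14.0)
  x^k = (0.0, 0.0), subgradient = b - a^T x = 11.0
  y^{k+1} = 0.0 + 0.2*11.0 = 2.2
Step 2: y^k = 2.2, reduced costs: (6.8, 5.2)
  x^k = (0.0, 0.0), subgradient = b - a^T x = 11.0
  y^{k+1} = 2.2 + 0.2*11.0 = 4.4
Step 3: y^k = 4.4, reduced costs: (4.6, -3.6)
  x^k = (0.0, 4.0), subgradient = b - a^T x = -5.0
  y^{k+1} = 4.4 + 0.2*-5.0 = 3.4
Dual objective at y_3 = 3.4: reduced costs (5.6, 0.4), box minimizer x = (0.0, 0.0)
g(y_3) = b*y + (c1 - a1*y)*x1 + (c2 - a2*y)*x2 = 11*3.4 + 5.6*0.0 + 0.4*0.0 = 37.4 + 0.0 + 0.0 = 37.4


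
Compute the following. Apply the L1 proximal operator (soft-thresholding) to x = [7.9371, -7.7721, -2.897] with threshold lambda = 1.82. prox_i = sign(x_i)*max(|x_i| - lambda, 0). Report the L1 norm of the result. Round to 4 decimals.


Soft-thresholding with lambda = 1.82:
prox(7.9371) = sign(7.9371)*max(|7.9371| - 1.82, 0) = 6.1171
prox(-7.7721) = sign(-7.7721)*max(|-7.7721| - 1.82, 0) = -5.9521
prox(-2.897) = sign(-2.897)*max(|-2.897| - 1.82, 0) = -1.077
prox(x) = [6.1171, -5.9521, -1.077]
||prox(x)||_1 = 6.1171 + 5.9521 + 1.077 = 13.1462


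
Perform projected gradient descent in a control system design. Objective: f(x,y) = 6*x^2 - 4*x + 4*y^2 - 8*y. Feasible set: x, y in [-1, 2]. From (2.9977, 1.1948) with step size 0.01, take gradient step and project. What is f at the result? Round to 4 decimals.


Step 1: Compute gradient at (2.9977, 1.1948).
grad_x = 2*6*2.9977 - 4 = 31.9724
grad_y = 2*4*1.1948 - 8 = 1.5584
Step 2: Gradient step.
x_raw = 2.9977 - 0.01*31.9724 = 2.678
y_raw = 1.1948 - 0.01*1.5584 = 1.1792
Step 3: Project onto [-1, 2].
x_proj = clip(2.678) = 2.0
y_proj = clip(1.1792) = 1.1792
Step 4: Evaluate f.
f(2.0, 1.1792) = 12.1285


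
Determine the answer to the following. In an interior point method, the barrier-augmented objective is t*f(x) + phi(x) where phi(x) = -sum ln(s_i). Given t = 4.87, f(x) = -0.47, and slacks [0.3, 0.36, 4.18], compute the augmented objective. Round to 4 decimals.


Step 1: Compute log-barrier.
ln values: [-1.204, -1.0217, 1.4303]
phi = -(-1.204 - 1.0217 + 1.4303) = 0.7953
Step 2: Compute augmented objective.
t*f(x) = 4.87*-0.47 = -2.2889
Total = -2.2889 + 0.7953 = -1.4936


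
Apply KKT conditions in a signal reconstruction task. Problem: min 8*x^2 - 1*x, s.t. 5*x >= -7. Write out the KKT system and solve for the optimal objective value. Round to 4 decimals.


Step 1: Try lambda = 0 (constraint inactive).
Stationarity: 2*8*x - 1 = 0
x* = 1/(2*8) = 0.0625
Check constraint: 5*0.0625 = 0.3125 >= -7 -- satisfied.
Step 2: Compute optimal value.
f(x*) = 8*0.0625^2 - 1*0.0625 = -0.0313


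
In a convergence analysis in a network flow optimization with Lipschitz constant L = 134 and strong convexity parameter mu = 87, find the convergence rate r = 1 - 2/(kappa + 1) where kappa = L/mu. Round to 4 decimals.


Step 1: Compute the condition number.
kappa = L/mu = 134/87 = 1.5402
Step 2: Compute the convergence rate.
r = 1 - 2/(kappa + 1) = 1 - 2*mu/(L + mu) = (L - mu)/(L + mu) = 47/221 = 0.2127


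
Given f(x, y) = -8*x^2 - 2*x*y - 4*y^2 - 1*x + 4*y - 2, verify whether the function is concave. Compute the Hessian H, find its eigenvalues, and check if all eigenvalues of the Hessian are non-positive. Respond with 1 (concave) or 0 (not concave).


The Hessian of f(x,y) = -8*x^2 - 2*x*y - 4*y^2 - 1*x + 4*y - 2 is:
H = [[-16, -2], [-2, -8]]
Trace = -16 - 8 = -24
Determinant = -16*-8 - (-2)^2 = 124
Discriminant = (-24)^2 - 4*124 = 80.0
Eigenvalues: lambda_1 = -16.4721, lambda_2 = -7.5279
The function is concave.

1


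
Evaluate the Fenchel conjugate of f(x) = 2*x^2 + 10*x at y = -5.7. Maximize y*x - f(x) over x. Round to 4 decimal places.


f*(y) = sup_x {y*x - a*x^2 - b*x} = sup_x {(y-b)*x - a*x^2}
FOC: (y - b) - 2a*x = 0 => x* = (y - b)/(2a)
x* = (-5.7 - 10)/(2*2) = -3.925
f*(-5.7) = (y-b)^2/(4a) = (-5.7 - 10)^2/(4*2)
= 246.49/8 = 30.8113


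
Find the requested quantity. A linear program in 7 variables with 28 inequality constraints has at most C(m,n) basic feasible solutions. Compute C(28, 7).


Each vertex corresponds to some choice of n active constraints out of m, so the number of vertices is at most C(m, n) = m! / (n!(m-n)!).
m = 28, n = 7
Numerator: 28 * 27 * 26 * 25 * 24 * 23 * 22
Denominator: 7! = 5040
C(28, 7) = 1184040


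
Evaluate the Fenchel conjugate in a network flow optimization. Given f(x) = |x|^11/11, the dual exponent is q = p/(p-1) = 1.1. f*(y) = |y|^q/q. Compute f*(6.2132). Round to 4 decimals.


The conjugate exponent q satisfies 1/p + 1/q = 1.
p = 11, so q = 11/(11 - 1) = 1.1
|y|^q = 6.2132^1.1 = 7.4584
f*(6.2132) = 7.4584 / 1.1 = 6.7804


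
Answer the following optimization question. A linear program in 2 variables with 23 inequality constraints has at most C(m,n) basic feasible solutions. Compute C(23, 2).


Each vertex corresponds to some choice of n active constraints out of m, so the number of vertices is at most C(m, n) = m! / (n!(m-n)!).
m = 23, n = 2
Numerator: 23 * 22
Denominator: 2! = 2
C(23, 2) = 253


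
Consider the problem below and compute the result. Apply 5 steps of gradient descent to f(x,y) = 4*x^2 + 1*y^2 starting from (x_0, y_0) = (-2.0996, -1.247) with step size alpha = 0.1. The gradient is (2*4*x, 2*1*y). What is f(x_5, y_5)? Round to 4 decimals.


Gradient descent on f(x,y) = 4*x^2 + 1*y^2.
Starting point: (-2.0996, -1.247), alpha = 0.1
Step 1: grad_x = 2*4*-2.0996 = -16.7968, grad_y = 2*1*-1.247 = -2.494
  x_1 = -2.0996 - 0.1*-16.7968 = -0.4199
  y_1 = -1.247 - 0.1*-2.494 = -0.9976
Step 2: grad_x = 2*4*-0.4199 = -3.3594, grad_y = 2*1*-0.9976 = -1.9952
  x_2 = -0.4199 - 0.1*-3.3594 = -0.084
  y_2 = -0.9976 - 0.1*-1.9952 = -0.7981
Step 3: grad_x = 2*4*-0.084 = -0.6719, grad_y = 2*1*-0.7981 = -1.5962
  x_3 = -0.084 - 0.1*-0.6719 = -0.0168
  y_3 = -0.7981 - 0.1*-1.5962 = -0.6385
Step 4: grad_x = 2*4*-0.0168 = -0.1344, grad_y = 2*1*-0.6385 = -1.2769
  x_4 = -0.0168 - 0.1*-0.1344 = -0.0034
  y_4 = -0.6385 - 0.1*-1.2769 = -0.5108
Step 5: grad_x = 2*4*-0.0034 = -0.0269, grad_y = 2*1*-0.5108 = -1.0215
  x_5 = -0.0034 - 0.1*-0.0269 = -0.0007
  y_5 = -0.5108 - 0.1*-1.0215 = -0.4086
f(-0.0007, -0.4086) = 4*(-0.0007)^2 + 1*(-0.4086)^2 = 0.167


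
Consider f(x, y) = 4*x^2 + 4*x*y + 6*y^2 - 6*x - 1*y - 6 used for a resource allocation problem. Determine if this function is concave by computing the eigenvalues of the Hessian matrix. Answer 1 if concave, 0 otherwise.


The Hessian of f(x,y) = 4*x^2 + 4*x*y + 6*y^2 - 6*x - 1*y - 6 is:
H = [[8, 4], [4, 12]]
Trace = 8 + 12 = 20
Determinant = 8*12 - (4)^2 = 80
Discriminant = (20)^2 - 4*80 = 80.0
Eigenvalues: lambda_1 = 5.5279, lambda_2 = 14.4721
The function is not concave.

0


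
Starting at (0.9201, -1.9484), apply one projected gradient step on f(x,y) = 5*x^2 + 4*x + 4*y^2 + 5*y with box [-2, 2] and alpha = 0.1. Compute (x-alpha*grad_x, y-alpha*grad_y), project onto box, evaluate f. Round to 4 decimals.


Step 1: Compute gradient at (0.9201, -1.9484).
grad_x = 2*5*0.9201 + 4 = 13.201
grad_y = 2*4*-1.9484 + 5 = -10.5872
Step 2: Gradient step.
x_raw = 0.9201 - 0.1*13.201 = -0.4
y_raw = -1.9484 - 0.1*-10.5872 = -0.8897
Step 3: Project onto [-2, 2].
x_proj = clip(-0.4) = -0.4
y_proj = clip(-0.8897) = -0.8897
Step 4: Evaluate f.
f(-0.4, -0.8897) = -2.0823


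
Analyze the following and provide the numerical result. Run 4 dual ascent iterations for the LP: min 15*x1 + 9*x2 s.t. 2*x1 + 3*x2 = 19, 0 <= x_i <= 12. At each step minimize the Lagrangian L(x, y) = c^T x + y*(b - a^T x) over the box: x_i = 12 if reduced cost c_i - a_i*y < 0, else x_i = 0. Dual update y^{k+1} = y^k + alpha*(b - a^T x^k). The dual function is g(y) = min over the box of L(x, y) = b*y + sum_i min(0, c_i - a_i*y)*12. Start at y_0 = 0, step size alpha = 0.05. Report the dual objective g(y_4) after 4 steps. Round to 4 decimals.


Dual ascent for LP: min 15*x1 + 9*x2, 2*x1 + 3*x2 = 19, 0 <= x_i <= 12
Step 1: y^k = 0.0, reduced costs: (15.0, 9.0)
  x^k = (0.0, 0.0), subgradient = b - a^T x = 19.0
  y^{k+1} = 0.0 + 0.05*19.0 = 0.95
Step 2: y^k = 0.95, reduced costs: (13.1, 6.15)
  x^k = (0.0, 0.0), subgradient = b - a^T x = 19.0
  y^{k+1} = 0.95 + 0.05*19.0 = 1.9
Step 3: y^k = 1.9, reduced costs: (11.2, 3.3)
  x^k = (0.0, 0.0), subgradient = b - a^T x = 19.0
  y^{k+1} = 1.9 + 0.05*19.0 = 2.85
Step 4: y^k = 2.85, reduced costs: (9.3, 0.45)
  x^k = (0.0, 0.0), subgradient = b - a^T x = 19.0
  y^{k+1} = 2.85 + 0.05*19.0 = 3.8
Dual objective at y_4 = 3.8: reduced costs (7.4, -2.4), box minimizer x = (0.0, 12.0)
g(y_4) = b*y + (c1 - a1*y)*x1 + (c2 - a2*y)*x2 = 19*3.8 + 7.4*0.0 + (-2.4)*12.0 = 72.2 + 0.0 - 28.8 = 43.4


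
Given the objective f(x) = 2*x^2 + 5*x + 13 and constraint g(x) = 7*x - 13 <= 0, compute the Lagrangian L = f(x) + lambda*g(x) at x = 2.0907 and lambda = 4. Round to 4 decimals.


Step 1: Evaluate f(x).
f(2.0907) = 2*2.0907^2 + 5*2.0907 + 13 = 32.1956
Step 2: Evaluate g(x).
g(2.0907) = 7*2.0907 - 13 = 1.6349
Step 3: Compute Lagrangian.
L = 32.1956 + 4*1.6349 = 38.7352


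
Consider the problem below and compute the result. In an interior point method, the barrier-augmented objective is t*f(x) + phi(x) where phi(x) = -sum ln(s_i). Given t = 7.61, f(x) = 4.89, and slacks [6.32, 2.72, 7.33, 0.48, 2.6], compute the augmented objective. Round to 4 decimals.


Step 1: Compute log-barrier.
ln values: [1.8437, 1.0006, 1.992, -0.734, 0.9555]
phi = -(1.8437 + 1.0006 + 1.992 - 0.734 + 0.9555) = -5.0579
Step 2: Compute augmented objective.
t*f(x) = 7.61*4.89 = 37.2129
Total = 37.2129 - 5.0579 = 32.155


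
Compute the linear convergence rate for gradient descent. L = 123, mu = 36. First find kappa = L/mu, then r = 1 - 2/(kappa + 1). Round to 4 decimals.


Step 1: Compute the condition number.
kappa = L/mu = 123/36 = 3.4167
Step 2: Compute the convergence rate.
r = 1 - 2/(kappa + 1) = 1 - 2*mu/(L + mu) = (L - mu)/(L + mu) = 87/159 = 0.5472


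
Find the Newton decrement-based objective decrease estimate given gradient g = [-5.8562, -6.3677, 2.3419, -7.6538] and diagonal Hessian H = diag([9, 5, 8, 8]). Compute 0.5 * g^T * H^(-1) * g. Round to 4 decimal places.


Step 1: H is diagonal, so H^(-1) * g = [-0.6507, -1.2735, 0.2927, -0.9567].
Step 2: g^T H^(-1) g = sum_i g_i^2 / H_ii
  = (-5.8562)^2/9 + (-6.3677)^2/5 + (2.3419)^2/8 + (-7.6538)^2/8
  = 3.8106 + 8.1095 + 0.6856 + 7.3226 = 19.9282
Step 3: Objective decrease = 0.5 * g^T H^(-1) g = 9.9641


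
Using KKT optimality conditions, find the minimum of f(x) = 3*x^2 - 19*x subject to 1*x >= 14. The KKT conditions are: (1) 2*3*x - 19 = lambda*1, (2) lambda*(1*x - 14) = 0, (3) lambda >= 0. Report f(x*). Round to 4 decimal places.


Step 1: Try lambda = 0 (constraint inactive).
x_unc = 19/(2*3) = 3.1667
Check: 1*3.1667 = 3.1667 < 14 -- violated!
Step 2: Constraint must be active: 1*x = 14
x* = 14/1 = 14.0
lambda = (2*3*14.0 - 19)/1 = 65.0
Step 3: Compute optimal value.
f(x*) = 3*14.0^2 - 19*14.0 = 322.0


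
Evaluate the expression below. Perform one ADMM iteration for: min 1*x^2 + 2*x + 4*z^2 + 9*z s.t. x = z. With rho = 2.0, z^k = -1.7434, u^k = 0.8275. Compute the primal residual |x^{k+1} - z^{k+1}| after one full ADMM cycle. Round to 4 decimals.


ADMM iteration with rho = 2.0, z^k = -1.7434, u^k = 0.8275
Step 1: x-update.
Minimize 1*x^2 + 2*x + (2.0/2)*(x + 1.7434 + 0.8275)^2
FOC: (2*1 + 2.0)*x = -2 + 2.0*(-1.7434 - 0.8275)
x^{k+1} = -1.7855
Step 2: z-update.
Minimize 4*z^2 + 9*z + (2.0/2)*(-1.7855 - z + 0.8275)^2
FOC: (2*4 + 2.0)*z = -9 + 2.0*(-1.7855 + 0.8275)
z^{k+1} = -1.0916
Step 3: u-update.
u^{k+1} = 0.8275 - 1.7855 + 1.0916 = 0.1336
Step 4: Primal residual = |-1.7855 + 1.0916| = 0.6939


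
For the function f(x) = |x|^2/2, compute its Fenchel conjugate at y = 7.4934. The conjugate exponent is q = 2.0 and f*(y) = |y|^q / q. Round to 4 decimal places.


The conjugate exponent q satisfies 1/p + 1/q = 1.
p = 2, so q = 2/(2 - 1) = 2.0
|y|^q = 7.4934^2.0 = 56.151
f*(7.4934) = 56.151 / 2.0 = 28.0755


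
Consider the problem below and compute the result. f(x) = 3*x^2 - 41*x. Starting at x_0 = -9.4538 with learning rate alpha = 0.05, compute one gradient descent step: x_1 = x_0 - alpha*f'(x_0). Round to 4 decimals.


We compute the gradient at x_0 and apply the update.
f'(x) = 6*x - 41
f'(-9.4538) = 6*-9.4538 - 41 = -97.7228
x_1 = -9.4538 - 0.05*-97.7228 = -4.5677


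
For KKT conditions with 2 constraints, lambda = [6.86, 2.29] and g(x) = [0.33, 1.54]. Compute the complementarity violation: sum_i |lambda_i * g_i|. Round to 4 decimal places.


KKT complementary slackness check:
lambda_1 * g_1 = 6.86 * 0.33 = 2.2638
lambda_2 * g_2 = 2.29 * 1.54 = 3.5266
Total violation = 2.2638 + 3.5266 = 5.7904


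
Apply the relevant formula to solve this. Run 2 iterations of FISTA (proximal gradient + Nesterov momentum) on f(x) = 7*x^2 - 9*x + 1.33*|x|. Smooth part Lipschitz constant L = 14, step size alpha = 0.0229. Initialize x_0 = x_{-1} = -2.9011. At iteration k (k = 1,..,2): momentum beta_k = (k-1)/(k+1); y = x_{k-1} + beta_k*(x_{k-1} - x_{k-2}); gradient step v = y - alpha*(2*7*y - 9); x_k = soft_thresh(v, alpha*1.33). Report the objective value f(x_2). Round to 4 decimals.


FISTA on f(x) = 7*x^2 - 9*x + 1.33*|x|
L = 14, alpha = 0.0229
Iteration 1: beta = 0.0, y = -2.9011 + 0.0*(-2.9011 + 2.9011) = -2.9011
  grad(y) = -49.6154, v = y - alpha*grad = -1.7649
  prox(v) = soft_thresh(-1.7649, 0.0305) = -1.7345
Iteration 2: beta = 0.3333, y = -1.7345 + 0.3333*(-1.7345 + 2.9011) = -1.3456
  grad(y) = -27.8379, v = y - alpha*grad = -0.7081
  prox(v) = soft_thresh(-0.7081, 0.0305) = -0.6776
f(x_2) = 7*(-0.6776)^2 - 9*(-0.6776) + 1.33*|-0.6776| = 10.214


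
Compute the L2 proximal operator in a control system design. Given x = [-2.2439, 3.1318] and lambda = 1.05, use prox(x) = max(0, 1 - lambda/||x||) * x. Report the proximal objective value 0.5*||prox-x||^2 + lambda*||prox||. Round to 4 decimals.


Step 1: Compute ||x||.
||x|| = 3.8527
Step 2: Compute scaling factor.
scale = max(0, 1 - 1.05/3.8527) = 0.7275
Step 3: prox(x) = [-1.6324, 2.2783]
||prox(x)|| = 2.8027
Step 4: Proximal objective.
0.5*||prox-x||^2 = 0.5513
lambda*||prox|| = 2.9428
Total = 3.4941


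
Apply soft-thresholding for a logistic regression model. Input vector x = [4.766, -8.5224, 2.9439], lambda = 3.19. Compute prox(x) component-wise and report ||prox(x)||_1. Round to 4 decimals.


Soft-thresholding with lambda = 3.19:
prox(4.766) = sign(4.766)*max(|4.766| - 3.19, 0) = 1.576
prox(-8.5224) = sign(-8.5224)*max(|-8.5224| - 3.19, 0) = -5.3324
prox(2.9439) = sign(2.9439)*max(|2.9439| - 3.19, 0) = 0.0
prox(x) = [1.576, -5.3324, 0.0]
||prox(x)||_1 = 1.576 + 5.3324 + 0.0 = 6.9084


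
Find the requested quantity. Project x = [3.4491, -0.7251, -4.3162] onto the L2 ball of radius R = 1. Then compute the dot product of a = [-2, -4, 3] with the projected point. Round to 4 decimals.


Step 1: Compute ||x|| (intermediates to 6 decimals).
||x|| = sqrt(3.4491^2 + (-0.7251)^2 + (-4.3162)^2) = 5.5724
Step 2: Project.
Since ||x|| > R, scale = R/||x|| = 1/5.5724 = 0.179456, proj(x) = scale * x
proj(x) = [0.618962, -0.130124, -0.774568]
Step 3: Dot product.
a^T * proj(x) = -2*0.618962 - 4*(-0.130124) + 3*(-0.774568) = -3.0411


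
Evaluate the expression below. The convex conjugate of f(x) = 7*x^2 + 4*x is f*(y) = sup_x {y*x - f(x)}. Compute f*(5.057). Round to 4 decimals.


f*(y) = sup_x {y*x - a*x^2 - b*x} = sup_x {(y-b)*x - a*x^2}
FOC: (y - b) - 2a*x = 0 => x* = (y - b)/(2a)
x* = (5.057 - 4)/(2*7) = 0.0755
f*(5.057) = (y-b)^2/(4a) = (5.057 - 4)^2/(4*7)
= 1.1172/28 = 0.0399


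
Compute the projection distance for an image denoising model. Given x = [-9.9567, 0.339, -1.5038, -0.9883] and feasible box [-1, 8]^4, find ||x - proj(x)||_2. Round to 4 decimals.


Project each component onto [-1, 8].
clip(-9.9567) = -1.0, clip(0.339) = 0.339, clip(-1.5038) = -1.0, clip(-0.9883) = -0.9883
Projection = [-1.0, 0.339, -1.0, -0.9883]
Squared diffs: [80.2225, 0.0, 0.2538, 0.0]
Distance = sqrt(80.4763) = 8.9709


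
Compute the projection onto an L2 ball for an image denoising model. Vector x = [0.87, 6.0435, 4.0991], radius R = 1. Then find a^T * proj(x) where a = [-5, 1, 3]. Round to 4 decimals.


Step 1: Compute ||x|| (intermediates to 6 decimals).
||x|| = sqrt(0.87^2 + 6.0435^2 + 4.0991^2) = 7.354143
Step 2: Project.
Since ||x|| > R, scale = R/||x|| = 1/7.354143 = 0.135978, proj(x) = scale * x
proj(x) = [0.118301, 0.821783, 0.557387]
Step 3: Dot product.
a^T * proj(x) = -5*0.118301 + 1*0.821783 + 3*0.557387 = 1.9024


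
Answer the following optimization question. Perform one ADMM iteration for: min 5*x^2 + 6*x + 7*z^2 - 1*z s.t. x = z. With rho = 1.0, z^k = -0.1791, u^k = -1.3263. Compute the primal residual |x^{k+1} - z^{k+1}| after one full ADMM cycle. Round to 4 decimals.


ADMM iteration with rho = 1.0, z^k = -0.1791, u^k = -1.3263
Step 1: x-update.
Minimize 5*x^2 + 6*x + (1.0/2)*(x + 0.1791 - 1.3263)^2
FOC: (2*5 + 1.0)*x = -6 + 1.0*(-0.1791 + 1.3263)
x^{k+1} = -0.4412
Step 2: z-update.
Minimize 7*z^2 - 1*z + (1.0/2)*(-0.4412 - z - 1.3263)^2
FOC: (2*7 + 1.0)*z = 1 + 1.0*(-0.4412 - 1.3263)
z^{k+1} = -0.0512
Step 3: u-update.
u^{k+1} = -1.3263 - 0.4412 + 0.0512 = -1.7163
Step 4: Primal residual = |-0.4412 + 0.0512| = 0.39


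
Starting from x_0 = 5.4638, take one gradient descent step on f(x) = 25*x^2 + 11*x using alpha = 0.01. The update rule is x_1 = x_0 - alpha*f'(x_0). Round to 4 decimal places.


We compute the gradient at x_0 and apply the update.
f'(x) = 50*x + 11
f'(5.4638) = 50*5.4638 + 11 = 284.19
x_1 = 5.4638 - 0.01*284.19 = 2.6219


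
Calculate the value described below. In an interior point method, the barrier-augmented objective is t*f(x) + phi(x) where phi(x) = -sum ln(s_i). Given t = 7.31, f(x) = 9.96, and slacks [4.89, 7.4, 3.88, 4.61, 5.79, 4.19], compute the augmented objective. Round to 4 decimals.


Step 1: Compute log-barrier.
ln values: [1.5872, 2.0015, 1.3558, 1.5282, 1.7561, 1.4327]
phi = -(1.5872 + 2.0015 + 1.3558 + 1.5282 + 1.7561 + 1.4327) = -9.6616
Step 2: Compute augmented objective.
t*f(x) = 7.31*9.96 = 72.8076
Total = 72.8076 - 9.6616 = 63.146


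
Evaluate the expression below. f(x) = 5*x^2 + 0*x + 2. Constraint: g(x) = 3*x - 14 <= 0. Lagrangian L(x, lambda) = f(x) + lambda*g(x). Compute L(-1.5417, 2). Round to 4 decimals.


Step 1: Evaluate f(x).
f(-1.5417) = 5*(-1.5417)^2 + 0*(-1.5417) + 2 = 13.8842
Step 2: Evaluate g(x).
g(-1.5417) = 3*-1.5417 - 14 = -18.6251
Step 3: Compute Lagrangian.
L = 13.8842 + 2*-18.6251 = -23.366


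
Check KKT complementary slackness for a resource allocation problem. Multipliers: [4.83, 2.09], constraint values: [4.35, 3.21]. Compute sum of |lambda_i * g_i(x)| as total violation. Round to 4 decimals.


KKT complementary slackness check:
lambda_1 * g_1 = 4.83 * 4.35 = 21.0105
lambda_2 * g_2 = 2.09 * 3.21 = 6.7089
Total violation = 21.0105 + 6.7089 = 27.7194


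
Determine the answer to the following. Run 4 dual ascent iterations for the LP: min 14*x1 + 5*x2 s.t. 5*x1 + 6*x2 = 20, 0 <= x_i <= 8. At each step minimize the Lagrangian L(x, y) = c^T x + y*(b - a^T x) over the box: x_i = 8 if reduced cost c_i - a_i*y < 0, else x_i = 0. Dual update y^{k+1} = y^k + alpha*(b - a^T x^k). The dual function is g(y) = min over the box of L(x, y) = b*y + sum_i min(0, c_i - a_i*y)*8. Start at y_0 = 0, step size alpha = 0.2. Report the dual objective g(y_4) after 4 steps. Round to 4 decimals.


Dual ascent for LP: min 14*x1 + 5*x2, 5*x1 + 6*x2 = 20, 0 <= x_i <= 8
Step 1: y^k = 0.0, reduced costs: (14.0, 5.0)
  x^k = (0.0, 0.0), subgradient = b - a^T x = 20.0
  y^{k+1} = 0.0 + 0.2*20.0 = 4.0
Step 2: y^k = 4.0, reduced costs: (-6.0, -19.0)
  x^k = (8.0, 8.0), subgradient = b - a^T x = -68.0
  y^{k+1} = 4.0 + 0.2*-68.0 = -9.6
Step 3: y^k = -9.6, reduced costs: (62.0, 62.6)
  x^k = (0.0, 0.0), subgradient = b - a^T x = 20.0
  y^{k+1} = -9.6 + 0.2*20.0 = -5.6
Step 4: y^k = -5.6, reduced costs: (42.0, 38.6)
  x^k = (0.0, 0.0), subgradient = b - a^T x = 20.0
  y^{k+1} = -5.6 + 0.2*20.0 = -1.6
Dual objective at y_4 = -1.6: reduced costs (22.0, 14.6), box minimizer x = (0.0, 0.0)
g(y_4) = b*y + (c1 - a1*y)*x1 + (c2 - a2*y)*x2 = 20*(-1.6) + 22.0*0.0 + 14.6*0.0 = -32.0 + 0.0 + 0.0 = -32.0


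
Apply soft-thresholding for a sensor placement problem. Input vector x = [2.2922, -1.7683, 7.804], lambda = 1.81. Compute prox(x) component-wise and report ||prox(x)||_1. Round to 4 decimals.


Soft-thresholding with lambda = 1.81:
prox(2.2922) = sign(2.2922)*max(|2.2922| - 1.81, 0) = 0.4822
prox(-1.7683) = sign(-1.7683)*max(|-1.7683| - 1.81, 0) = 0.0
prox(7.804) = sign(7.804)*max(|7.804| - 1.81, 0) = 5.994
prox(x) = [0.4822, 0.0, 5.994]
||prox(x)||_1 = 0.4822 + 0.0 + 5.994 = 6.4762


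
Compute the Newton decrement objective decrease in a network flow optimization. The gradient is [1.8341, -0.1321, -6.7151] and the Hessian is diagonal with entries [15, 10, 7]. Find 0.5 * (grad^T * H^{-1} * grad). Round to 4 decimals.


Step 1: H is diagonal, so H^(-1) * g = [0.1223, -0.0132, -0.9593].
Step 2: g^T H^(-1) g = sum_i g_i^2 / H_ii
  = (1.8341)^2/15 + (-0.1321)^2/10 + (-6.7151)^2/7
  = 0.2243 + 0.0017 + 6.4418 = 6.6678
Step 3: Objective decrease = 0.5 * g^T H^(-1) g = 3.3339


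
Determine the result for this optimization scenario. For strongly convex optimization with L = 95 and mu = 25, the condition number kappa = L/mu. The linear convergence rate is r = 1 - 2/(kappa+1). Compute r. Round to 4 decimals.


Step 1: Compute the condition number.
kappa = L/mu = 95/25 = 3.8
Step 2: Compute the convergence rate.
r = 1 - 2/(kappa + 1) = 1 - 2*mu/(L + mu) = (L - mu)/(L + mu) = 70/120 = 0.5833


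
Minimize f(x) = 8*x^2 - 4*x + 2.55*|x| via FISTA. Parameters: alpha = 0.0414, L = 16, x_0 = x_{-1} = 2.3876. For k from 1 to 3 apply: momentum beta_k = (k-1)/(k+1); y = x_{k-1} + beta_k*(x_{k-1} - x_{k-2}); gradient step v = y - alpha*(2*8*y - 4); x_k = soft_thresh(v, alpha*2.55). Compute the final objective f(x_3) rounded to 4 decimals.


FISTA on f(x) = 8*x^2 - 4*x + 2.55*|x|
L = 16, alpha = 0.0414
Iteration 1: beta = 0.0, y = 2.3876 + 0.0*(2.3876 - 2.3876) = 2.3876
  grad(y) = 34.2016, v = y - alpha*grad = 0.9717
  prox(v) = soft_thresh(0.9717, 0.1056) = 0.8661
Iteration 2: beta = 0.3333, y = 0.8661 + 0.3333*(0.8661 - 2.3876) = 0.3589
  grad(y) = 1.7426, v = y - alpha*grad = 0.2868
  prox(v) = soft_thresh(0.2868, 0.1056) = 0.1812
Iteration 3: beta = 0.5, y = 0.1812 + 0.5*(0.1812 - 0.8661) = -0.1612
  grad(y) = -6.5799, v = y - alpha*grad = 0.1112
  prox(v) = soft_thresh(0.1112, 0.1056) = 0.0056
f(x_3) = 8*0.0056^2 - 4*0.0056 + 2.55*|0.0056| = -0.0079


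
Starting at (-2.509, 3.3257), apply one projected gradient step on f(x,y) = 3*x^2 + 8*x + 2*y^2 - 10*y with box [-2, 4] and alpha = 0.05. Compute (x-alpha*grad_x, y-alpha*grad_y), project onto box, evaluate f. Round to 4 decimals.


Step 1: Compute gradient at (-2.509, 3.3257).
grad_x = 2*3*-2.509 + 8 = -7.054
grad_y = 2*2*3.3257 - 10 = 3.3028
Step 2: Gradient step.
x_raw = -2.509 - 0.05*-7.054 = -2.1563
y_raw = 3.3257 - 0.05*3.3028 = 3.1606
Step 3: Project onto [-2, 4].
x_proj = clip(-2.1563) = -2.0
y_proj = clip(3.1606) = 3.1606
Step 4: Evaluate f.
f(-2.0, 3.1606) = -15.6273


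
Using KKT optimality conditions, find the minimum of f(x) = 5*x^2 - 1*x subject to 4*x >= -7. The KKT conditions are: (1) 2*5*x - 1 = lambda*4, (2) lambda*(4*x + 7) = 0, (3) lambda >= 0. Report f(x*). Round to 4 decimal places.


Step 1: Try lambda = 0 (constraint inactive).
Stationarity: 2*5*x - 1 = 0
x* = 1/(2*5) = 0.1
Check constraint: 4*0.1 = 0.4 >= -7 -- satisfied.
Step 2: Compute optimal value.
f(x*) = 5*0.1^2 - 1*0.1 = -0.05


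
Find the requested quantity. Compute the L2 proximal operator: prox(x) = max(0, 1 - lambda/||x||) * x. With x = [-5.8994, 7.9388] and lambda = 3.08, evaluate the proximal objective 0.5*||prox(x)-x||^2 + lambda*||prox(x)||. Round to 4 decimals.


Step 1: Compute ||x||.
||x|| = 9.8908
Step 2: Compute scaling factor.
scale = max(0, 1 - 3.08/9.8908) = 0.6886
Step 3: prox(x) = [-4.0623, 5.4666]
||prox(x)|| = 6.8108
Step 4: Proximal objective.
0.5*||prox-x||^2 = 4.7432
lambda*||prox|| = 20.9773
Total = 25.7204


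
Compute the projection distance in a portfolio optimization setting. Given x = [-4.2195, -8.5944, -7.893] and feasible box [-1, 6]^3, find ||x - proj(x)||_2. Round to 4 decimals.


Project each component onto [-1, 6].
clip(-4.2195) = -1.0, clip(-8.5944) = -1.0, clip(-7.893) = -1.0
Projection = [-1.0, -1.0, -1.0]
Squared diffs: [10.3652, 57.6749, 47.5134]
Distance = sqrt(115.5535) = 10.7496


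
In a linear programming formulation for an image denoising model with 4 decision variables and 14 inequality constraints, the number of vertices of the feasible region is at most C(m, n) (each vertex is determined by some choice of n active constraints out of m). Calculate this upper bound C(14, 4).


Each vertex corresponds to some choice of n active constraints out of m, so the number of vertices is at most C(m, n) = m! / (n!(m-n)!).
m = 14, n = 4
Numerator: 14 * 13 * 12 * 11
Denominator: 4! = 24
C(14, 4) = 1001


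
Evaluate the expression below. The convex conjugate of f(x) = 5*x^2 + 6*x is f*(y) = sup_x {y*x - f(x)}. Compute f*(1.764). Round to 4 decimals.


f*(y) = sup_x {y*x - a*x^2 - b*x} = sup_x {(y-b)*x - a*x^2}
FOC: (y - b) - 2a*x = 0 => x* = (y - b)/(2a)
x* = (1.764 - 6)/(2*5) = -0.4236
f*(1.764) = (y-b)^2/(4a) = (1.764 - 6)^2/(4*5)
= 17.9437/20 = 0.8972


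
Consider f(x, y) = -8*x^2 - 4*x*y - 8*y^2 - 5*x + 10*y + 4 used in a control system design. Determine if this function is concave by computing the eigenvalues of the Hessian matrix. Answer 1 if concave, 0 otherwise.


The Hessian of f(x,y) = -8*x^2 - 4*x*y - 8*y^2 - 5*x + 10*y + 4 is:
H = [[-16, -4], [-4, -16]]
Trace = -16 - 16 = -32
Determinant = -16*-16 - (-4)^2 = 240
Discriminant = (-32)^2 - 4*240 = 64.0
Eigenvalues: lambda_1 = -20.0, lambda_2 = -12.0
The function is concave.

1


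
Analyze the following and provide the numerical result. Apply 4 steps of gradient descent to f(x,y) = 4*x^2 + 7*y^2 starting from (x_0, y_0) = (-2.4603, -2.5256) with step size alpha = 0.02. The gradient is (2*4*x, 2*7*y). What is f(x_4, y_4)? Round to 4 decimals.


Gradient descent on f(x,y) = 4*x^2 + 7*y^2.
Starting point: (-2.4603, -2.5256), alpha = 0.02
Step 1: grad_x = 2*4*-2.4603 = -19.6824, grad_y = 2*7*-2.5256 = -35.3584
  x_1 = -2.4603 - 0.02*-19.6824 = -2.0667
  y_1 = -2.5256 - 0.02*-35.3584 = -1.8184
Step 2: grad_x = 2*4*-2.0667 = -16.5332, grad_y = 2*7*-1.8184 = -25.458
  x_2 = -2.0667 - 0.02*-16.5332 = -1.736
  y_2 = -1.8184 - 0.02*-25.458 = -1.3093
Step 3: grad_x = 2*4*-1.736 = -13.8879, grad_y = 2*7*-1.3093 = -18.3298
  x_3 = -1.736 - 0.02*-13.8879 = -1.4582
  y_3 = -1.3093 - 0.02*-18.3298 = -0.9427
Step 4: grad_x = 2*4*-1.4582 = -11.6658, grad_y = 2*7*-0.9427 = -13.1975
  x_4 = -1.4582 - 0.02*-11.6658 = -1.2249
  y_4 = -0.9427 - 0.02*-13.1975 = -0.6787
f(-1.2249, -0.6787) = 4*(-1.2249)^2 + 7*(-0.6787)^2 = 9.2263


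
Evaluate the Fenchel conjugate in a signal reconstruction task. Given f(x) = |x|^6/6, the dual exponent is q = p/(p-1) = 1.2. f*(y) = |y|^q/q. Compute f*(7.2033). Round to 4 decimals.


The conjugate exponent q satisfies 1/p + 1/q = 1.
p = 6, so q = 6/(6 - 1) = 1.2
|y|^q = 7.2033^1.2 = 10.6915
f*(7.2033) = 10.6915 / 1.2 = 8.9096


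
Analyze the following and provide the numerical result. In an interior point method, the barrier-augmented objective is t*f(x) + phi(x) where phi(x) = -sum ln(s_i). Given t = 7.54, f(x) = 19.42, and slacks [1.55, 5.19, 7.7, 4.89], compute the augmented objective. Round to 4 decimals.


Step 1: Compute log-barrier.
ln values: [0.4383, 1.6467, 2.0412, 1.5872]
phi = -(0.4383 + 1.6467 + 2.0412 + 1.5872) = -5.7134
Step 2: Compute augmented objective.
t*f(x) = 7.54*19.42 = 146.4268
Total = 146.4268 - 5.7134 = 140.7134


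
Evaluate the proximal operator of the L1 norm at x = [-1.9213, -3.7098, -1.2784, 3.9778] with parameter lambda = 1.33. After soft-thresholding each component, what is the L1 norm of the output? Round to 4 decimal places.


Soft-thresholding with lambda = 1.33:
prox(-1.9213) = sign(-1.9213)*max(|-1.9213| - 1.33, 0) = -0.5913
prox(-3.7098) = sign(-3.7098)*max(|-3.7098| - 1.33, 0) = -2.3798
prox(-1.2784) = sign(-1.2784)*max(|-1.2784| - 1.33, 0) = 0.0
prox(3.9778) = sign(3.9778)*max(|3.9778| - 1.33, 0) = 2.6478
prox(x) = [-0.5913, -2.3798, 0.0, 2.6478]
||prox(x)||_1 = 0.5913 + 2.3798 + 0.0 + 2.6478 = 5.6189


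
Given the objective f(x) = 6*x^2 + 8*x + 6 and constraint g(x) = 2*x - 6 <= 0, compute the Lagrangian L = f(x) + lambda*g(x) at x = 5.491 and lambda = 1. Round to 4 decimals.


Step 1: Evaluate f(x).
f(5.491) = 6*5.491^2 + 8*5.491 + 6 = 230.8345
Step 2: Evaluate g(x).
g(5.491) = 2*5.491 - 6 = 4.982
Step 3: Compute Lagrangian.
L = 230.8345 + 1*4.982 = 235.8165


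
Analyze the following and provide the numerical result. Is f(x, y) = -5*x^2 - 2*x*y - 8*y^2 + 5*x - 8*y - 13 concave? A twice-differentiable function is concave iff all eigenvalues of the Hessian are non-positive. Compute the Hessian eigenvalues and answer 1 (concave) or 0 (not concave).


The Hessian of f(x,y) = -5*x^2 - 2*x*y - 8*y^2 + 5*x - 8*y - 13 is:
H = [[-10, -2], [-2, -16]]
Trace = -10 - 16 = -26
Determinant = -10*-16 - (-2)^2 = 156
Discriminant = (-26)^2 - 4*156 = 52.0
Eigenvalues: lambda_1 = -16.6056, lambda_2 = -9.3944
The function is concave.

1


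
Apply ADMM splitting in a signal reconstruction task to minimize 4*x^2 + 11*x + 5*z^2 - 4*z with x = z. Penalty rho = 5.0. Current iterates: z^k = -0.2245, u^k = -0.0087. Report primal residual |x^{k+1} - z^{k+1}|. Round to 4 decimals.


ADMM iteration with rho = 5.0, z^k = -0.2245, u^k = -0.0087
Step 1: x-update.
Minimize 4*x^2 + 11*x + (5.0/2)*(x + 0.2245 - 0.0087)^2
FOC: (2*4 + 5.0)*x = -11 + 5.0*(-0.2245 + 0.0087)
x^{k+1} = -0.9292
Step 2: z-update.
Minimize 5*z^2 - 4*z + (5.0/2)*(-0.9292 - z - 0.0087)^2
FOC: (2*5 + 5.0)*z = 4 + 5.0*(-0.9292 - 0.0087)
z^{k+1} = -0.046
Step 3: u-update.
u^{k+1} = -0.0087 - 0.9292 + 0.046 = -0.8919
Step 4: Primal residual = |-0.9292 + 0.046| = 0.8832
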